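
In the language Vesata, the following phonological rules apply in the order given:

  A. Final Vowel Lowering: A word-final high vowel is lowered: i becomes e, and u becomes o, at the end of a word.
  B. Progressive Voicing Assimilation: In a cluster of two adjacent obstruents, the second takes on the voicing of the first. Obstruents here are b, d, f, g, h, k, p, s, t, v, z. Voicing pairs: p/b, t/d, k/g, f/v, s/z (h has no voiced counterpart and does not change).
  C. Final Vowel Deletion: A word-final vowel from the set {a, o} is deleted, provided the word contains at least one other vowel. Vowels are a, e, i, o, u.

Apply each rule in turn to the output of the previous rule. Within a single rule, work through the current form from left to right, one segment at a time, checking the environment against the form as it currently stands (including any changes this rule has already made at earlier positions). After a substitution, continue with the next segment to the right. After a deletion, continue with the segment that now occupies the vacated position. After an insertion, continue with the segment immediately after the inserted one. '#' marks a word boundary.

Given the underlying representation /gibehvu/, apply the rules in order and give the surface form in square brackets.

A Final Vowel Lowering: [gibehvu] → [gibehvo]
B Progressive Voicing Assimilation: [gibehvo] → [gibehfo]
C Final Vowel Deletion: [gibehfo] → [gibehf]

[gibehf]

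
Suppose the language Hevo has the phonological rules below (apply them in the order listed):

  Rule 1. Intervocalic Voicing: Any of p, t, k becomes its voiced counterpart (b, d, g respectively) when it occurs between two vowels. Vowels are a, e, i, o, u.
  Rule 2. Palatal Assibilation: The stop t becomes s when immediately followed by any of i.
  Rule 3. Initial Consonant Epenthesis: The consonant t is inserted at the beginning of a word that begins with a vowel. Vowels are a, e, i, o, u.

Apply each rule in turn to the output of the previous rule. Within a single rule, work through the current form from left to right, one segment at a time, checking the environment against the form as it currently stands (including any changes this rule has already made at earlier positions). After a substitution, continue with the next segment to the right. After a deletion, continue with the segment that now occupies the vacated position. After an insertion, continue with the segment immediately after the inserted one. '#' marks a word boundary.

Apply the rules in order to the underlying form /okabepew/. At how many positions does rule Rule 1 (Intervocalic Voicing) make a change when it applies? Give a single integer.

2

Rule 1 Intervocalic Voicing: [okabepew] → [ogabebew]
Rule 2 Palatal Assibilation: no change — [ogabebew]
Rule 3 Initial Consonant Epenthesis: [ogabebew] → [togabebew]
Rule Rule 1 changed 2 position(s).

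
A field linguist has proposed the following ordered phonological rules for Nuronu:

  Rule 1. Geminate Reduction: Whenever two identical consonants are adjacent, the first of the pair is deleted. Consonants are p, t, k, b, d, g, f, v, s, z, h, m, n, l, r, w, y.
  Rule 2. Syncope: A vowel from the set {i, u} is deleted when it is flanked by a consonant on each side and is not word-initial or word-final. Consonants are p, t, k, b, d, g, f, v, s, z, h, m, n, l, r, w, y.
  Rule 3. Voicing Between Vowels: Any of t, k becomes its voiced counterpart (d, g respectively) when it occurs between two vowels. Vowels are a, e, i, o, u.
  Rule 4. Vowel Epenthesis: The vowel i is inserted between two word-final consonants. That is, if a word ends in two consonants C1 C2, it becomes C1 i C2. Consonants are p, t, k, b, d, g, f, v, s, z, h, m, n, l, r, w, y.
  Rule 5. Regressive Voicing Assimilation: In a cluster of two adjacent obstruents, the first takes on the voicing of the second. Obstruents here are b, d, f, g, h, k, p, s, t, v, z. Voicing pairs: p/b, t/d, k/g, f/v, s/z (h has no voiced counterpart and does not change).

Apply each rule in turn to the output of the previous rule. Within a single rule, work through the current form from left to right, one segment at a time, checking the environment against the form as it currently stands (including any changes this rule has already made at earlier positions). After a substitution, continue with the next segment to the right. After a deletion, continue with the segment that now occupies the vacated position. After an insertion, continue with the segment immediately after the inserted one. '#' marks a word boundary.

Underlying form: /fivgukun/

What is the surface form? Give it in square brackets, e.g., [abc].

Rule 1 Geminate Reduction: no change — [fivgukun]
Rule 2 Syncope: [fivgukun] → [fvgkn]
Rule 3 Voicing Between Vowels: no change — [fvgkn]
Rule 4 Vowel Epenthesis: [fvgkn] → [fvgkin]
Rule 5 Regressive Voicing Assimilation: [fvgkin] → [vvkkin]

[vvkkin]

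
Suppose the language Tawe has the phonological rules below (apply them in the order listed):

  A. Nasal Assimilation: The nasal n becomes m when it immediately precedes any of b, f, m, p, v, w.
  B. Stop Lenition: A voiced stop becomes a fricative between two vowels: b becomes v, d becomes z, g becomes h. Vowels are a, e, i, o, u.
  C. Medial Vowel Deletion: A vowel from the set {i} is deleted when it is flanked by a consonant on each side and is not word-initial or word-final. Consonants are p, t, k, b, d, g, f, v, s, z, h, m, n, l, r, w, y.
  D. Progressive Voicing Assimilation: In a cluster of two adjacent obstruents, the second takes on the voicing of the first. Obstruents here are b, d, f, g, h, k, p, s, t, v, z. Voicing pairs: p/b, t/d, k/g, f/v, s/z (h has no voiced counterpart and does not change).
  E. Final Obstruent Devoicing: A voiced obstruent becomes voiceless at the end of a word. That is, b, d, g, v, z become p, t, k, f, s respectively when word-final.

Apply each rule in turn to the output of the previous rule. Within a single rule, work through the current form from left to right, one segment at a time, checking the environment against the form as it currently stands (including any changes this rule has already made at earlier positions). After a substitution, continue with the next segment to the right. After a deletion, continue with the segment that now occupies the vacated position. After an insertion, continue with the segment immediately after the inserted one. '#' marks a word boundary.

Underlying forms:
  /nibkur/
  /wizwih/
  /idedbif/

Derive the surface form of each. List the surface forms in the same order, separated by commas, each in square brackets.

[nbgur], [wzwh], [izedbf]

/nibkur/:
  A Nasal Assimilation: no change — [nibkur]
  B Stop Lenition: no change — [nibkur]
  C Medial Vowel Deletion: [nibkur] → [nbkur]
  D Progressive Voicing Assimilation: [nbkur] → [nbgur]
  E Final Obstruent Devoicing: no change — [nbgur]
/wizwih/:
  A Nasal Assimilation: no change — [wizwih]
  B Stop Lenition: no change — [wizwih]
  C Medial Vowel Deletion: [wizwih] → [wzwh]
  D Progressive Voicing Assimilation: no change — [wzwh]
  E Final Obstruent Devoicing: no change — [wzwh]
/idedbif/:
  A Nasal Assimilation: no change — [idedbif]
  B Stop Lenition: [idedbif] → [izedbif]
  C Medial Vowel Deletion: [izedbif] → [izedbf]
  D Progressive Voicing Assimilation: [izedbf] → [izedbv]
  E Final Obstruent Devoicing: [izedbv] → [izedbf]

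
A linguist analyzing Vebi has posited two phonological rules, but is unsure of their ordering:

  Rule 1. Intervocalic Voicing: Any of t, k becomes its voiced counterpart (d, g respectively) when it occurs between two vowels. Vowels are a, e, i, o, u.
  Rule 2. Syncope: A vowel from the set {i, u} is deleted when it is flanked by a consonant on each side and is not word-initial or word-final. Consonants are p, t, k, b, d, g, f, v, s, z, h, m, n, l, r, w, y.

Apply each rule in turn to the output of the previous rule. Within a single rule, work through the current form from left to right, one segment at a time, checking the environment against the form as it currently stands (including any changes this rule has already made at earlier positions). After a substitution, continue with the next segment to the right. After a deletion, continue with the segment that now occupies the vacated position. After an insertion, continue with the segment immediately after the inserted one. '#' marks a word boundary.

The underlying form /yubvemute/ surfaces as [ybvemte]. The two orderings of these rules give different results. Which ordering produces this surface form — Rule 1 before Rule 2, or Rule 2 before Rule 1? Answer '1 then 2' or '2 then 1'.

Order 1 then 2:
  1 Intervocalic Voicing: [yubvemute] → [yubvemude]
  2 Syncope: [yubvemude] → [ybvemde]
  result: [ybvemde]
Order 2 then 1:
  2 Syncope: [yubvemute] → [ybvemte]
  1 Intervocalic Voicing: no change — [ybvemte]
  result: [ybvemte]

2 then 1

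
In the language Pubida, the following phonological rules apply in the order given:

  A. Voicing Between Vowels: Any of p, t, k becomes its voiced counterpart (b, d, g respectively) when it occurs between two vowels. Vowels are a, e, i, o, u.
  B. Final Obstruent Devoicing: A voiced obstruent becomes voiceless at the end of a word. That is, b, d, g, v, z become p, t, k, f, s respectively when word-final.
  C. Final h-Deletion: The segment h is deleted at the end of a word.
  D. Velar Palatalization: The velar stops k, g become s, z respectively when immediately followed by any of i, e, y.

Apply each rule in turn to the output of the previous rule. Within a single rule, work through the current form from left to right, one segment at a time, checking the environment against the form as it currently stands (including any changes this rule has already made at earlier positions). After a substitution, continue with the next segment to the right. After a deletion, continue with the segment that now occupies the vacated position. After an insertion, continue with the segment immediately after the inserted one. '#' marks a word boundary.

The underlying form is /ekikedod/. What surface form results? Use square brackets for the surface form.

[ezizedot]

A Voicing Between Vowels: [ekikedod] → [egigedod]
B Final Obstruent Devoicing: [egigedod] → [egigedot]
C Final h-Deletion: no change — [egigedot]
D Velar Palatalization: [egigedot] → [ezizedot]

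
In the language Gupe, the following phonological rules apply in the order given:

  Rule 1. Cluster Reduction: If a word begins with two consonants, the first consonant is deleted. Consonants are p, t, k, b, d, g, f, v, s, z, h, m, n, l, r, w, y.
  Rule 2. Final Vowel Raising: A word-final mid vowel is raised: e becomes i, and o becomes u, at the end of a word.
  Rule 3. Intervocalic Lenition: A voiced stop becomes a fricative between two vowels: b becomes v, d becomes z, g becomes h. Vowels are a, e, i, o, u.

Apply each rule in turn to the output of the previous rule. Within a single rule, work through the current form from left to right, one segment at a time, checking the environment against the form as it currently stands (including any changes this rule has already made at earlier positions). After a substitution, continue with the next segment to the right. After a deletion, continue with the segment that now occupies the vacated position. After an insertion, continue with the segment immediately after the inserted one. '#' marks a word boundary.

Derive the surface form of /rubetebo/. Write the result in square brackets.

Rule 1 Cluster Reduction: no change — [rubetebo]
Rule 2 Final Vowel Raising: [rubetebo] → [rubetebu]
Rule 3 Intervocalic Lenition: [rubetebu] → [ruvetevu]

[ruvetevu]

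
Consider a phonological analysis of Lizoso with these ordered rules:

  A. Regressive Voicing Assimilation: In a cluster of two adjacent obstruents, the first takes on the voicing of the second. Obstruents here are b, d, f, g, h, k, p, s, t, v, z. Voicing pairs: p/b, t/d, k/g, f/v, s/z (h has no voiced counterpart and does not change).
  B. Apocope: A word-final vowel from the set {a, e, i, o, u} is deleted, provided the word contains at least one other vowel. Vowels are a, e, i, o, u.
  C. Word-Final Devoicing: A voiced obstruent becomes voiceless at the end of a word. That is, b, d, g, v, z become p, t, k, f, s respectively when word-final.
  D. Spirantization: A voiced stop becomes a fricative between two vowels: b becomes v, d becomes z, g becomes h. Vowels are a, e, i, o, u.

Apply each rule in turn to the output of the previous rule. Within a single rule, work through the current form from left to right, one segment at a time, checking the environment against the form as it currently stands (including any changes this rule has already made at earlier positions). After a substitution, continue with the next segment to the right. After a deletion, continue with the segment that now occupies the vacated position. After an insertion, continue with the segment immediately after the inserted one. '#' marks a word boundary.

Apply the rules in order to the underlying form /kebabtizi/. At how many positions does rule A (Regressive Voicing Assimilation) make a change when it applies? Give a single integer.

A Regressive Voicing Assimilation: [kebabtizi] → [kebaptizi]
B Apocope: [kebaptizi] → [kebaptiz]
C Word-Final Devoicing: [kebaptiz] → [kebaptis]
D Spirantization: [kebaptis] → [kevaptis]
Rule A changed 1 position(s).

1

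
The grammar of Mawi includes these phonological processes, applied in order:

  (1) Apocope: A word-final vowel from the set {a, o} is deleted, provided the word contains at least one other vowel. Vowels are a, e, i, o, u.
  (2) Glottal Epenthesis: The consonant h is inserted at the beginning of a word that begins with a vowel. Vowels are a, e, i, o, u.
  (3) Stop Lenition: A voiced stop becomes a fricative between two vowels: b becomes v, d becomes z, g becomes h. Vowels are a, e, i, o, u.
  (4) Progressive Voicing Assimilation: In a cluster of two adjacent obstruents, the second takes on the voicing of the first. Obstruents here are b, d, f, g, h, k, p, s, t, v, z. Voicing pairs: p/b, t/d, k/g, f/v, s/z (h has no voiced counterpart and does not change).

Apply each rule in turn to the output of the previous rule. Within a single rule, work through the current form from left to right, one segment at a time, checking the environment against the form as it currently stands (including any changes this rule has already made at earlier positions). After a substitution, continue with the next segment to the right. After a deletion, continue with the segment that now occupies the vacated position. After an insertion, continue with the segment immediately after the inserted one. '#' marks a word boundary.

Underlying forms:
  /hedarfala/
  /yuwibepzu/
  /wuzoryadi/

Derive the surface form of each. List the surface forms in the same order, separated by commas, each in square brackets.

[hezarfal], [yuwivepsu], [wuzoryazi]

/hedarfala/:
  (1) Apocope: [hedarfala] → [hedarfal]
  (2) Glottal Epenthesis: no change — [hedarfal]
  (3) Stop Lenition: [hedarfal] → [hezarfal]
  (4) Progressive Voicing Assimilation: no change — [hezarfal]
/yuwibepzu/:
  (1) Apocope: no change — [yuwibepzu]
  (2) Glottal Epenthesis: no change — [yuwibepzu]
  (3) Stop Lenition: [yuwibepzu] → [yuwivepzu]
  (4) Progressive Voicing Assimilation: [yuwivepzu] → [yuwivepsu]
/wuzoryadi/:
  (1) Apocope: no change — [wuzoryadi]
  (2) Glottal Epenthesis: no change — [wuzoryadi]
  (3) Stop Lenition: [wuzoryadi] → [wuzoryazi]
  (4) Progressive Voicing Assimilation: no change — [wuzoryazi]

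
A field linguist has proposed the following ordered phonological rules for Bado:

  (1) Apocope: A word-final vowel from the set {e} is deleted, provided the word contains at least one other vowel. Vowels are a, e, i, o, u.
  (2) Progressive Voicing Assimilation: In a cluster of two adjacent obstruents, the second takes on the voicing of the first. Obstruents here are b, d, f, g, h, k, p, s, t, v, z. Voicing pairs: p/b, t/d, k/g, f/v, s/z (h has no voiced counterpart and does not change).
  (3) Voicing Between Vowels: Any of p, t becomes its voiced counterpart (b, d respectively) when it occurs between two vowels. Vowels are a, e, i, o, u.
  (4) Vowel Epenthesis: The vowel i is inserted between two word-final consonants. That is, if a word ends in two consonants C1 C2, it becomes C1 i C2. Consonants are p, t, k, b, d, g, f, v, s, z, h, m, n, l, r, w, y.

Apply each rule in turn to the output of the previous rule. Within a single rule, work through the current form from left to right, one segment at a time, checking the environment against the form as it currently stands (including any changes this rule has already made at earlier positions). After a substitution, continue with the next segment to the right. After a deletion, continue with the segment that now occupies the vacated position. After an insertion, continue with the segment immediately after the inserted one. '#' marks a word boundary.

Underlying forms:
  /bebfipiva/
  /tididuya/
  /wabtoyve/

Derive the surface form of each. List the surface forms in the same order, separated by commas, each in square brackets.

[bebvibiva], [tididuya], [wabdoyiv]

/bebfipiva/:
  (1) Apocope: no change — [bebfipiva]
  (2) Progressive Voicing Assimilation: [bebfipiva] → [bebvipiva]
  (3) Voicing Between Vowels: [bebvipiva] → [bebvibiva]
  (4) Vowel Epenthesis: no change — [bebvibiva]
/tididuya/:
  (1) Apocope: no change — [tididuya]
  (2) Progressive Voicing Assimilation: no change — [tididuya]
  (3) Voicing Between Vowels: no change — [tididuya]
  (4) Vowel Epenthesis: no change — [tididuya]
/wabtoyve/:
  (1) Apocope: [wabtoyve] → [wabtoyv]
  (2) Progressive Voicing Assimilation: [wabtoyv] → [wabdoyv]
  (3) Voicing Between Vowels: no change — [wabdoyv]
  (4) Vowel Epenthesis: [wabdoyv] → [wabdoyiv]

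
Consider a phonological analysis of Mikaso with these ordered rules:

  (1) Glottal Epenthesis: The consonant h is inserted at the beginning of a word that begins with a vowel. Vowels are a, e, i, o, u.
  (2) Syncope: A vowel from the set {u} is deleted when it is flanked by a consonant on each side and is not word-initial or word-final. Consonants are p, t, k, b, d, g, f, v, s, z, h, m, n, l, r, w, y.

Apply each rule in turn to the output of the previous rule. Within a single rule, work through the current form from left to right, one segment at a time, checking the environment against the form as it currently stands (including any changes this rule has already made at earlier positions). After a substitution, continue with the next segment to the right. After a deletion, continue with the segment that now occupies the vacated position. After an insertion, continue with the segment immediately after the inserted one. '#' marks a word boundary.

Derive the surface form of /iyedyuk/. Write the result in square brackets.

[hiyedyk]

(1) Glottal Epenthesis: [iyedyuk] → [hiyedyuk]
(2) Syncope: [hiyedyuk] → [hiyedyk]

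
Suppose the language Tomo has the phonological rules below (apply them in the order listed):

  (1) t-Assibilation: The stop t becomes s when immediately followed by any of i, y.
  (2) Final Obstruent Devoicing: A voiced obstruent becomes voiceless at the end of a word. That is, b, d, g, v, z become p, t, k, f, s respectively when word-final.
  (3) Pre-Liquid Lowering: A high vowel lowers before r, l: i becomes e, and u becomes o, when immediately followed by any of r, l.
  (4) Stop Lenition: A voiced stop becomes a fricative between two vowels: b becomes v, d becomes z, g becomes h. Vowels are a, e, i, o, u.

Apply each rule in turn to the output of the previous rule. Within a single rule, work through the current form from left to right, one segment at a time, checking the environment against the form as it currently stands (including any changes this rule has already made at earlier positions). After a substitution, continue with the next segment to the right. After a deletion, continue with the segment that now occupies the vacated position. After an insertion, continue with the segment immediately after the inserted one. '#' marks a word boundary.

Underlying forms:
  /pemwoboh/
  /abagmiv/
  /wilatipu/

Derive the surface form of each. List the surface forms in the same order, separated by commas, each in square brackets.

/pemwoboh/:
  (1) t-Assibilation: no change — [pemwoboh]
  (2) Final Obstruent Devoicing: no change — [pemwoboh]
  (3) Pre-Liquid Lowering: no change — [pemwoboh]
  (4) Stop Lenition: [pemwoboh] → [pemwovoh]
/abagmiv/:
  (1) t-Assibilation: no change — [abagmiv]
  (2) Final Obstruent Devoicing: [abagmiv] → [abagmif]
  (3) Pre-Liquid Lowering: no change — [abagmif]
  (4) Stop Lenition: [abagmif] → [avagmif]
/wilatipu/:
  (1) t-Assibilation: [wilatipu] → [wilasipu]
  (2) Final Obstruent Devoicing: no change — [wilasipu]
  (3) Pre-Liquid Lowering: [wilasipu] → [welasipu]
  (4) Stop Lenition: no change — [welasipu]

[pemwovoh], [avagmif], [welasipu]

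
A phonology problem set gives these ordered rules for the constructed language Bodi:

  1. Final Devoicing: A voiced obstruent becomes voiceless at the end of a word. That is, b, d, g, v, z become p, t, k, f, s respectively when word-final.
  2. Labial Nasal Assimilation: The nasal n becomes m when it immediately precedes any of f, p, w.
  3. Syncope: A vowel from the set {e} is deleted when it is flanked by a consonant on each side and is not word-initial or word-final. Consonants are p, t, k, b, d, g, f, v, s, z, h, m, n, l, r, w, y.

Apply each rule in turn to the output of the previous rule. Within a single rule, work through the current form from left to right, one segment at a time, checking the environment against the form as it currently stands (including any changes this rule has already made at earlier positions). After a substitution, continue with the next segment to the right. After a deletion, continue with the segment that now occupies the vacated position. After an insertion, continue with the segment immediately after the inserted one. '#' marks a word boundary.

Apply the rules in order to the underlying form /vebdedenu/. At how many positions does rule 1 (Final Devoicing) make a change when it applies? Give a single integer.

0

1 Final Devoicing: no change — [vebdedenu]
2 Labial Nasal Assimilation: no change — [vebdedenu]
3 Syncope: [vebdedenu] → [vbddnu]
Rule 1 changed 0 position(s).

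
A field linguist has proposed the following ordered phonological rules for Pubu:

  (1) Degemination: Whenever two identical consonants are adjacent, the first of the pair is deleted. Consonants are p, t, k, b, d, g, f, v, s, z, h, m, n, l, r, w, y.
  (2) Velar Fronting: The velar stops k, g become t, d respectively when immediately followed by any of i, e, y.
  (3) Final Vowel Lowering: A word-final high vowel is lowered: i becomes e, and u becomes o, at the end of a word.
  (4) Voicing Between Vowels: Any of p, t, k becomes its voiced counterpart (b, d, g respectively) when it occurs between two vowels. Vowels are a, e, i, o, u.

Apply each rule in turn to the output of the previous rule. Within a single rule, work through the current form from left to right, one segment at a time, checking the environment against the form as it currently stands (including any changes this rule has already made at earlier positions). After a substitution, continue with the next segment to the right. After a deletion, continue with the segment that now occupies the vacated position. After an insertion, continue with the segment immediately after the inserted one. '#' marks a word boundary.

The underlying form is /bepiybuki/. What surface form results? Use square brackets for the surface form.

[bebiybude]

(1) Degemination: no change — [bepiybuki]
(2) Velar Fronting: [bepiybuki] → [bepiybuti]
(3) Final Vowel Lowering: [bepiybuti] → [bepiybute]
(4) Voicing Between Vowels: [bepiybute] → [bebiybude]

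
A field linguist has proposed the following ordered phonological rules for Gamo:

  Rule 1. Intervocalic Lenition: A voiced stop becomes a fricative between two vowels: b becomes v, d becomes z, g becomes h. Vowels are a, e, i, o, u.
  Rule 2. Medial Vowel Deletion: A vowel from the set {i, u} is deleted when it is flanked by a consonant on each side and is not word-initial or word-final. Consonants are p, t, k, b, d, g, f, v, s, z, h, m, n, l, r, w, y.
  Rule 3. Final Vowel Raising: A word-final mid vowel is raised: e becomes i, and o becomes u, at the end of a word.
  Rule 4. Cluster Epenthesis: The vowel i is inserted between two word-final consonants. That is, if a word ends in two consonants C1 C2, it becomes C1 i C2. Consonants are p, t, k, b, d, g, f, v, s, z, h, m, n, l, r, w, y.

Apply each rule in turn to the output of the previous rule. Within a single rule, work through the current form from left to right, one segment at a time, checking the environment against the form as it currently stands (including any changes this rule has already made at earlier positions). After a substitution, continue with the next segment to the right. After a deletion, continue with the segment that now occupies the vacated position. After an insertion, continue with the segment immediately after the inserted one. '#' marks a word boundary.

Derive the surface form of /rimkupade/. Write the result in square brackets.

Rule 1 Intervocalic Lenition: [rimkupade] → [rimkupaze]
Rule 2 Medial Vowel Deletion: [rimkupaze] → [rmkpaze]
Rule 3 Final Vowel Raising: [rmkpaze] → [rmkpazi]
Rule 4 Cluster Epenthesis: no change — [rmkpazi]

[rmkpazi]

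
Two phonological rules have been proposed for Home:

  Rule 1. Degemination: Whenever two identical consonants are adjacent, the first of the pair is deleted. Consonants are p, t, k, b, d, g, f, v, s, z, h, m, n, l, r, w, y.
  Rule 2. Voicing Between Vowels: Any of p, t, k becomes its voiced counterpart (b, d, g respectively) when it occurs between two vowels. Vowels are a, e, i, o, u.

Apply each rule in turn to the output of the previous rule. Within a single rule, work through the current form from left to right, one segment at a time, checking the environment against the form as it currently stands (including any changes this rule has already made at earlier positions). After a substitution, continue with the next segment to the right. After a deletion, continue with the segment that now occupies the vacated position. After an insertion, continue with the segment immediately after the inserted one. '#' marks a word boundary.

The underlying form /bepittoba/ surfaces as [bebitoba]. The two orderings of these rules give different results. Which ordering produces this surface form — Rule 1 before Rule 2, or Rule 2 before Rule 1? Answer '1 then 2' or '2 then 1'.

Order 1 then 2:
  1 Degemination: [bepittoba] → [bepitoba]
  2 Voicing Between Vowels: [bepitoba] → [bebidoba]
  result: [bebidoba]
Order 2 then 1:
  2 Voicing Between Vowels: [bepittoba] → [bebittoba]
  1 Degemination: [bebittoba] → [bebitoba]
  result: [bebitoba]

2 then 1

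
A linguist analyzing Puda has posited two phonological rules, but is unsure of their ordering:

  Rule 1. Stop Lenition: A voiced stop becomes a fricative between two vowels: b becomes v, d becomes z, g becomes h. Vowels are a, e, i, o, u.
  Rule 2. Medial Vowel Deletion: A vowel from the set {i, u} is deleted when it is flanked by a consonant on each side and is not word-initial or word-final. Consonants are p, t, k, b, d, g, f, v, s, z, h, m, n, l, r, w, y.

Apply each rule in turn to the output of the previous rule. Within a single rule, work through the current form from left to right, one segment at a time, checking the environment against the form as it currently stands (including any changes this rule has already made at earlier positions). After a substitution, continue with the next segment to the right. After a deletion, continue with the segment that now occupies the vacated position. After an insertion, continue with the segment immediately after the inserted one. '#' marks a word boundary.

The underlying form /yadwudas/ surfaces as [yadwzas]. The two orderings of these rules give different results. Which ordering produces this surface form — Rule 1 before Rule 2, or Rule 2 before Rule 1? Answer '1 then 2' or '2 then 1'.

1 then 2

Order 1 then 2:
  1 Stop Lenition: [yadwudas] → [yadwuzas]
  2 Medial Vowel Deletion: [yadwuzas] → [yadwzas]
  result: [yadwzas]
Order 2 then 1:
  2 Medial Vowel Deletion: [yadwudas] → [yadwdas]
  1 Stop Lenition: no change — [yadwdas]
  result: [yadwdas]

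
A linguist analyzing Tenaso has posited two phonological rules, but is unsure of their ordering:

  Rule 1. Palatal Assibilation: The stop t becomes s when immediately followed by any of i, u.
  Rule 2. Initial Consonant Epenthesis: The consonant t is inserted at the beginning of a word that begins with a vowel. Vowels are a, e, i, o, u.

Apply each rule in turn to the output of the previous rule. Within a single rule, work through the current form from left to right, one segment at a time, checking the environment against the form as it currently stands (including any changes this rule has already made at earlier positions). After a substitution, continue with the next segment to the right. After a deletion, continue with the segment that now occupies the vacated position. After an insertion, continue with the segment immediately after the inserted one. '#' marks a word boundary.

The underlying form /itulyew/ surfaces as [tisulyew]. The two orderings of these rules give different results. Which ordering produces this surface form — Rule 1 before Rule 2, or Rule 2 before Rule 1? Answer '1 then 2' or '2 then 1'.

Order 1 then 2:
  1 Palatal Assibilation: [itulyew] → [isulyew]
  2 Initial Consonant Epenthesis: [isulyew] → [tisulyew]
  result: [tisulyew]
Order 2 then 1:
  2 Initial Consonant Epenthesis: [itulyew] → [titulyew]
  1 Palatal Assibilation: [titulyew] → [sisulyew]
  result: [sisulyew]

1 then 2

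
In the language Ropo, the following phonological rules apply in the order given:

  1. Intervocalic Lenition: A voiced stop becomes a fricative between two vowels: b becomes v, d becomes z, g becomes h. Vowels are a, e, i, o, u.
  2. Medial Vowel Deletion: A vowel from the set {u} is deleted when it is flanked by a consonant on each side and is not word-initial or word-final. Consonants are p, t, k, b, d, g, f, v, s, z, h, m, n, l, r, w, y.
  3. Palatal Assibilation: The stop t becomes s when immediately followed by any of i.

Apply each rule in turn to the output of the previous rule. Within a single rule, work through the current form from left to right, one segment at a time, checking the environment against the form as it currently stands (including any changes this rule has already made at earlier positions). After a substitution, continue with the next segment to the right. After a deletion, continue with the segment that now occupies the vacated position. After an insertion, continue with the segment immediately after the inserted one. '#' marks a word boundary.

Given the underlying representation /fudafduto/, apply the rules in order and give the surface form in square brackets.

[fzafdto]

1 Intervocalic Lenition: [fudafduto] → [fuzafduto]
2 Medial Vowel Deletion: [fuzafduto] → [fzafdto]
3 Palatal Assibilation: no change — [fzafdto]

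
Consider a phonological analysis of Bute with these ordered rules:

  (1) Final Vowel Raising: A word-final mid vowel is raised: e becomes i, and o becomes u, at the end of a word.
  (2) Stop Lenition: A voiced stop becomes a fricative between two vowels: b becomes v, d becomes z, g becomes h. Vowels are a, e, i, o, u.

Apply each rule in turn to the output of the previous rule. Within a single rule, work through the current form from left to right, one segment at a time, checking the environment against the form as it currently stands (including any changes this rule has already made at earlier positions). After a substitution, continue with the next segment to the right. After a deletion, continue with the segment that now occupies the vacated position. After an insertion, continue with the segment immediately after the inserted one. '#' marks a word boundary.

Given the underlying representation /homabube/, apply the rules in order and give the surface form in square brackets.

[homavuvi]

(1) Final Vowel Raising: [homabube] → [homabubi]
(2) Stop Lenition: [homabubi] → [homavuvi]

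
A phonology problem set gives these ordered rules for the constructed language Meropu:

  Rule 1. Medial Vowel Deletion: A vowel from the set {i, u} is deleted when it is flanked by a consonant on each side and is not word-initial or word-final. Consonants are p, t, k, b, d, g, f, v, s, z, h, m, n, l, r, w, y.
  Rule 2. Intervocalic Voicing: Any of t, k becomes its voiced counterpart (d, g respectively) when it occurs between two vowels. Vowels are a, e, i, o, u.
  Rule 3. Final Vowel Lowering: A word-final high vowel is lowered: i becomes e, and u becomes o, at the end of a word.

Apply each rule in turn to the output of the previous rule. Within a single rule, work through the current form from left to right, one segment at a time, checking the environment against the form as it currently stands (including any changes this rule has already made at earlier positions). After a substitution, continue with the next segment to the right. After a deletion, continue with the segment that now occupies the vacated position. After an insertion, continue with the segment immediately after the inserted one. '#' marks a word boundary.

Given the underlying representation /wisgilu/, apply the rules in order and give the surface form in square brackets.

Rule 1 Medial Vowel Deletion: [wisgilu] → [wsglu]
Rule 2 Intervocalic Voicing: no change — [wsglu]
Rule 3 Final Vowel Lowering: [wsglu] → [wsglo]

[wsglo]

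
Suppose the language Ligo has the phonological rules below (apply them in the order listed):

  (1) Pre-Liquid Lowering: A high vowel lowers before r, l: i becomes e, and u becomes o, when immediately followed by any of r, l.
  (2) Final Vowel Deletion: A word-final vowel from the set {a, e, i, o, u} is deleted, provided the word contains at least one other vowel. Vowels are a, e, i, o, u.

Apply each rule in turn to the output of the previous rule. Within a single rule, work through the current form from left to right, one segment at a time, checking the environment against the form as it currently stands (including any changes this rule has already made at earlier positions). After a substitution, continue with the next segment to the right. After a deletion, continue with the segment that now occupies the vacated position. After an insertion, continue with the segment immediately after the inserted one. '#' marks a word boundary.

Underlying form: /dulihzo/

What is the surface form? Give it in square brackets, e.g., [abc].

[dolihz]

(1) Pre-Liquid Lowering: [dulihzo] → [dolihzo]
(2) Final Vowel Deletion: [dolihzo] → [dolihz]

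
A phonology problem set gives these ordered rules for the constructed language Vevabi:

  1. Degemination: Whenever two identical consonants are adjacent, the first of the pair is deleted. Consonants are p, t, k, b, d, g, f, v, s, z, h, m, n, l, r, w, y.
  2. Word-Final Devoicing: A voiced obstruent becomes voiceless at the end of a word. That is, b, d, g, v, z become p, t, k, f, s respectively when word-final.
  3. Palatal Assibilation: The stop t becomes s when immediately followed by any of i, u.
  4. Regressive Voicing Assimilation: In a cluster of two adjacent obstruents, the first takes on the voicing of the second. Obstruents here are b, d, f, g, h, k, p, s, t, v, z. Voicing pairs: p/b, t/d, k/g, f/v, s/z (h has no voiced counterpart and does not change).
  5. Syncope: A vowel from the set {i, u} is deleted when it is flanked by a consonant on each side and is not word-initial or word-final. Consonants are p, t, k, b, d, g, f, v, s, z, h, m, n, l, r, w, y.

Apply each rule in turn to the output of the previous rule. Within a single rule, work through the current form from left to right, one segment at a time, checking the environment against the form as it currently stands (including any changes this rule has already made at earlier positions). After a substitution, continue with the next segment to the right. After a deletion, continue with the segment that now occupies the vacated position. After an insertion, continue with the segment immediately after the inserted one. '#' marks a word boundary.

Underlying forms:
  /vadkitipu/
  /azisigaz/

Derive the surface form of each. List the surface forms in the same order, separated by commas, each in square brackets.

/vadkitipu/:
  1 Degemination: no change — [vadkitipu]
  2 Word-Final Devoicing: no change — [vadkitipu]
  3 Palatal Assibilation: [vadkitipu] → [vadkisipu]
  4 Regressive Voicing Assimilation: [vadkisipu] → [vatkisipu]
  5 Syncope: [vatkisipu] → [vatkspu]
/azisigaz/:
  1 Degemination: no change — [azisigaz]
  2 Word-Final Devoicing: [azisigaz] → [azisigas]
  3 Palatal Assibilation: no change — [azisigas]
  4 Regressive Voicing Assimilation: no change — [azisigas]
  5 Syncope: [azisigas] → [azsgas]

[vatkspu], [azsgas]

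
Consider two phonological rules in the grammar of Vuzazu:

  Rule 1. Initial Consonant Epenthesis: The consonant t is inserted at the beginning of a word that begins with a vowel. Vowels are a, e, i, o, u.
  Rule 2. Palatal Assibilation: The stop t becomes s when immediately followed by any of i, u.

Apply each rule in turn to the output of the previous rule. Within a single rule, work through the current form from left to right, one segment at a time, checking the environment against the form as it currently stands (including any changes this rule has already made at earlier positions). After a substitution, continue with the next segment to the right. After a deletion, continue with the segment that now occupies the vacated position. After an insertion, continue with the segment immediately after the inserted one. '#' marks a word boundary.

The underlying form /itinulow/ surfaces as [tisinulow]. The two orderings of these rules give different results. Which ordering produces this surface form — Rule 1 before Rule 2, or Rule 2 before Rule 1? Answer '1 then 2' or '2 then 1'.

Order 1 then 2:
  1 Initial Consonant Epenthesis: [itinulow] → [titinulow]
  2 Palatal Assibilation: [titinulow] → [sisinulow]
  result: [sisinulow]
Order 2 then 1:
  2 Palatal Assibilation: [itinulow] → [isinulow]
  1 Initial Consonant Epenthesis: [isinulow] → [tisinulow]
  result: [tisinulow]

2 then 1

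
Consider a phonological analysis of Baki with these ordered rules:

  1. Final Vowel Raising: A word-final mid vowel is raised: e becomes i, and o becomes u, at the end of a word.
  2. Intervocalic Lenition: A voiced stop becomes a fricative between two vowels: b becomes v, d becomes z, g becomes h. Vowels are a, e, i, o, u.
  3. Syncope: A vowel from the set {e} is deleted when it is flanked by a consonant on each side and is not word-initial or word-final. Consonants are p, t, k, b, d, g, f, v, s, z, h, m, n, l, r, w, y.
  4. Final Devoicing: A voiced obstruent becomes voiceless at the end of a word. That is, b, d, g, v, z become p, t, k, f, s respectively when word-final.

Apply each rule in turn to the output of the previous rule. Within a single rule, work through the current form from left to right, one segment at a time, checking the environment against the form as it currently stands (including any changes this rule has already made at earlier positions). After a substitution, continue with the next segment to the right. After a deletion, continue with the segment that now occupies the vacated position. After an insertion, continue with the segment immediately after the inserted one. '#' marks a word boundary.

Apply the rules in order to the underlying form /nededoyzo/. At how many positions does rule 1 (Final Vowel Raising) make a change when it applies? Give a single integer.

1 Final Vowel Raising: [nededoyzo] → [nededoyzu]
2 Intervocalic Lenition: [nededoyzu] → [nezezoyzu]
3 Syncope: [nezezoyzu] → [nzzoyzu]
4 Final Devoicing: no change — [nzzoyzu]
Rule 1 changed 1 position(s).

1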